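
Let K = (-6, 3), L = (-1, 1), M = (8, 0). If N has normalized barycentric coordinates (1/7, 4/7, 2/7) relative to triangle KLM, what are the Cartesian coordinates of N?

(6/7, 1)

N = (1/7)·K + (4/7)·L + (2/7)·M.
x-coordinate: (1/7)·(-6) + (4/7)·(-1) + (2/7)·8 = 6/7.
y-coordinate: (1/7)·3 + (4/7)·1 + (2/7)·0 = 1.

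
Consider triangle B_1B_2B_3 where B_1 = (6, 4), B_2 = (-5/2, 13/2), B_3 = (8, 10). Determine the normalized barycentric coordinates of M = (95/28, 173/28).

(3/7, 5/14, 3/14)

Signed area of the reference triangle: [B_1B_2B_3] = ½·(6·(13/2−10) + (-5/2)·(10−4) + 8·(4−(13/2))) = ½·(-21 − 15 − 20) = -28.
[MB_2B_3] = ½·((95/28)·(13/2−10) + (-5/2)·(10−(173/28)) + 8·(173/28−(13/2))) = ½·(-95/8 − 535/56 − 18/7) = -12, so the B_1-coordinate is (-12)/(-28) = 3/7.
[B_1MB_3] = ½·(6·(173/28−10) + (95/28)·(10−4) + 8·(4−(173/28))) = ½·(-321/14 + 285/14 − 122/7) = -10, so the B_2-coordinate is 5/14.
[B_1B_2M] = ½·(6·(13/2−(173/28)) + (-5/2)·(173/28−4) + (95/28)·(4−(13/2))) = ½·(27/14 − 305/56 − 475/56) = -6, so the B_3-coordinate is 3/14.
Check: 3/7 + 5/14 + 3/14 = 1.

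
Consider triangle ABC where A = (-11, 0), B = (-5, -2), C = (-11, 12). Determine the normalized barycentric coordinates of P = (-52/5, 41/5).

Signed area of the reference triangle: [ABC] = ½·((-11)·(-2−12) + (-5)·(12−0) + (-11)·(0−(-2))) = ½·(154 − 60 − 22) = 36.
[PBC] = ½·((-52/5)·(-2−12) + (-5)·(12−(41/5)) + (-11)·(41/5−(-2))) = ½·(728/5 − 19 − 561/5) = 36/5, so the A-coordinate is (36/5)/36 = 1/5.
[APC] = ½·((-11)·(41/5−12) + (-52/5)·(12−0) + (-11)·(0−(41/5))) = ½·(209/5 − 624/5 + 451/5) = 18/5, so the B-coordinate is 1/10.
[ABP] = ½·((-11)·(-2−(41/5)) + (-5)·(41/5−0) + (-52/5)·(0−(-2))) = ½·(561/5 − 41 − 104/5) = 126/5, so the C-coordinate is 7/10.
Check: 1/5 + 1/10 + 7/10 = 1.

(1/5, 1/10, 7/10)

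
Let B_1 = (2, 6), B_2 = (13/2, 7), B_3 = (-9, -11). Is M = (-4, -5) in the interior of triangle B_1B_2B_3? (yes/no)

yes

Barycentric coordinates of M: (6/131, 38/131, 87/131).
The three coordinates are positive, positive, positive; a point is interior exactly when all three are positive.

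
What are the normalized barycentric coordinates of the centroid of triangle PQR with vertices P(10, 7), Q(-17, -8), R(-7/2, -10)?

The centroid is the average of the vertices, so each weight is 1/3.

(1/3, 1/3, 1/3)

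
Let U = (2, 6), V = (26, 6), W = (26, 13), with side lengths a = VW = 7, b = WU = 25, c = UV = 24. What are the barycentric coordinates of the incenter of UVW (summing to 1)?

(1/8, 25/56, 3/7)

The incenter has barycentric coordinates proportional to the opposite side lengths: (7 : 25 : 24).
Normalizing by 7+25+24 = 56 gives (1/8, 25/56, 3/7).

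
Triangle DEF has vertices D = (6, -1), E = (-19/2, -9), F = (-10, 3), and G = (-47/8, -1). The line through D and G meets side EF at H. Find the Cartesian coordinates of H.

Barycentric coordinates of G with respect to DEF: (1/4, 1/4, 1/2).
On side EF the D-coordinate is zero; dropping G's D-weight 1/4 and renormalizing the remaining 1/4 : 1/2 gives weights 1/3, 2/3 on E, F.
H = (1/3)·(-19/2, -9) + (2/3)·(-10, 3) = (-59/6, -1).

(-59/6, -1)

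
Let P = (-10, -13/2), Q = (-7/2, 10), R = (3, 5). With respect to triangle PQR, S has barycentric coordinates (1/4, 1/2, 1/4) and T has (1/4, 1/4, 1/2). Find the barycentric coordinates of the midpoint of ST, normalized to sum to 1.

(1/4, 3/8, 3/8)

Since both coordinate triples sum to 1, the midpoint's barycentrics are the componentwise average.
(1/4+1/4)/2 = 1/4; similarly 3/8 and 3/8.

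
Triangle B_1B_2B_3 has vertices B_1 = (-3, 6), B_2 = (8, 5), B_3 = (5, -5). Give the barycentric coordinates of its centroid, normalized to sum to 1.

The centroid is the average of the vertices, so each weight is 1/3.

(1/3, 1/3, 1/3)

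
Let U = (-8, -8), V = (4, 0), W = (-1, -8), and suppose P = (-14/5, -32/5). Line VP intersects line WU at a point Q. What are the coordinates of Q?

(-9/2, -8)

Barycentric coordinates of P with respect to UVW: (2/5, 1/5, 2/5).
On side WU the V-coordinate is zero; dropping P's V-weight 1/5 and renormalizing the remaining 2/5 : 2/5 gives weights 1/2, 1/2 on W, U.
Q = (1/2)·(-1, -8) + (1/2)·(-8, -8) = (-9/2, -8).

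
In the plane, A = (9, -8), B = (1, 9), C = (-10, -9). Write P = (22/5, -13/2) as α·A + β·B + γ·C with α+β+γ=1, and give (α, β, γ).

Signed area of the reference triangle: [ABC] = ½·(9·(9−(-9)) + 1·(-9−(-8)) + (-10)·(-8−9)) = ½·(162 − 1 + 170) = 331/2.
[PBC] = ½·((22/5)·(9−(-9)) + 1·(-9−(-13/2)) + (-10)·(-13/2−9)) = ½·(396/5 − 5/2 + 155) = 2317/20, so the A-coordinate is (2317/20)/(331/2) = 7/10.
[APC] = ½·(9·(-13/2−(-9)) + (22/5)·(-9−(-8)) + (-10)·(-8−(-13/2))) = ½·(45/2 − 22/5 + 15) = 331/20, so the B-coordinate is 1/10.
[ABP] = ½·(9·(9−(-13/2)) + 1·(-13/2−(-8)) + (22/5)·(-8−9)) = ½·(279/2 + 3/2 − 374/5) = 331/10, so the C-coordinate is 1/5.
Check: 7/10 + 1/10 + 1/5 = 1.

(7/10, 1/10, 1/5)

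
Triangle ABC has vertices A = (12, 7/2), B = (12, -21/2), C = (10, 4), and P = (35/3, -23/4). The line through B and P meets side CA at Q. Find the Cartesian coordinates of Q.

(11, 15/4)

Barycentric coordinates of P with respect to ABC: (1/6, 2/3, 1/6).
On side CA the B-coordinate is zero; dropping P's B-weight 2/3 and renormalizing the remaining 1/6 : 1/6 gives weights 1/2, 1/2 on C, A.
Q = (1/2)·(10, 4) + (1/2)·(12, 7/2) = (11, 15/4).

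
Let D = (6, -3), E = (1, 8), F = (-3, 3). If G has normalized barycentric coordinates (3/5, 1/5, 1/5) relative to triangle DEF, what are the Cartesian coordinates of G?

G = (3/5)·D + (1/5)·E + (1/5)·F.
x-coordinate: (3/5)·6 + (1/5)·1 + (1/5)·(-3) = 16/5.
y-coordinate: (3/5)·(-3) + (1/5)·8 + (1/5)·3 = 2/5.

(16/5, 2/5)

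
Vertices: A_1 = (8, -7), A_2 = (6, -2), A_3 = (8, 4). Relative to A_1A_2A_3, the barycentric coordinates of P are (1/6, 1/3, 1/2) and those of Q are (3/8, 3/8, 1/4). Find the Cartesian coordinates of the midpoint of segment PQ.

(175/24, -53/48)

Barycentric coordinates of the midpoint are the average: (13/48, 17/48, 3/8).
Converting: (13/48)·A_1 + (17/48)·A_2 + (3/8)·A_3 = (175/24, -53/48).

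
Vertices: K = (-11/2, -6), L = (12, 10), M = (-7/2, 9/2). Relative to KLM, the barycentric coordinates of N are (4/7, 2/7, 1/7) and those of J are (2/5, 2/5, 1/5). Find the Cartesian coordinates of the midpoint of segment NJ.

Barycentric coordinates of the midpoint are the average: (17/35, 12/35, 6/35).
Converting: (17/35)·K + (12/35)·L + (6/35)·M = (59/70, 9/7).

(59/70, 9/7)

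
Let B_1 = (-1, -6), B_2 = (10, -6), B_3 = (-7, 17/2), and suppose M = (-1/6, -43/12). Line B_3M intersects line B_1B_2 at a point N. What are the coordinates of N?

(6/5, -6)

Barycentric coordinates of M with respect to B_1B_2B_3: (2/3, 1/6, 1/6).
On side B_1B_2 the B_3-coordinate is zero; dropping M's B_3-weight 1/6 and renormalizing the remaining 2/3 : 1/6 gives weights 4/5, 1/5 on B_1, B_2.
N = (4/5)·(-1, -6) + (1/5)·(10, -6) = (6/5, -6).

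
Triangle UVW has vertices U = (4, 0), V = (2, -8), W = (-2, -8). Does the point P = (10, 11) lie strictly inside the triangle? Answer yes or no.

no

Barycentric coordinates of P: (19/8, -9/16, -13/16).
The three coordinates are positive, negative, negative; a point is interior exactly when all three are positive.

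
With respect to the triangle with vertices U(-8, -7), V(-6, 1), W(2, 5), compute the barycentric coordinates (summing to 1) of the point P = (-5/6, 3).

Signed area of the reference triangle: [UVW] = ½·((-8)·(1−5) + (-6)·(5−(-7)) + 2·(-7−1)) = ½·(32 − 72 − 16) = -28.
[PVW] = ½·((-5/6)·(1−5) + (-6)·(5−3) + 2·(3−1)) = ½·(10/3 − 12 + 4) = -7/3, so the U-coordinate is (-7/3)/(-28) = 1/12.
[UPW] = ½·((-8)·(3−5) + (-5/6)·(5−(-7)) + 2·(-7−3)) = ½·(16 − 10 − 20) = -7, so the V-coordinate is 1/4.
[UVP] = ½·((-8)·(1−3) + (-6)·(3−(-7)) + (-5/6)·(-7−1)) = ½·(16 − 60 + 20/3) = -56/3, so the W-coordinate is 2/3.
Check: 1/12 + 1/4 + 2/3 = 1.

(1/12, 1/4, 2/3)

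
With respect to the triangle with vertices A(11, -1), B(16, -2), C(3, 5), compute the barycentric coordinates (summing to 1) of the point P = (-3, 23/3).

(1/3, -2/3, 4/3)

Signed area of the reference triangle: [ABC] = ½·(11·(-2−5) + 16·(5−(-1)) + 3·(-1−(-2))) = ½·(-77 + 96 + 3) = 11.
[PBC] = ½·((-3)·(-2−5) + 16·(5−(23/3)) + 3·(23/3−(-2))) = ½·(21 − 128/3 + 29) = 11/3, so the A-coordinate is (11/3)/11 = 1/3.
[APC] = ½·(11·(23/3−5) + (-3)·(5−(-1)) + 3·(-1−(23/3))) = ½·(88/3 − 18 − 26) = -22/3, so the B-coordinate is -2/3.
[ABP] = ½·(11·(-2−(23/3)) + 16·(23/3−(-1)) + (-3)·(-1−(-2))) = ½·(-319/3 + 416/3 − 3) = 44/3, so the C-coordinate is 4/3.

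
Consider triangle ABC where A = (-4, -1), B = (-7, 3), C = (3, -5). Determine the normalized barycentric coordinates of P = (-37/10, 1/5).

Signed area of the reference triangle: [ABC] = ½·((-4)·(3−(-5)) + (-7)·(-5−(-1)) + 3·(-1−3)) = ½·(-32 + 28 − 12) = -8.
[PBC] = ½·((-37/10)·(3−(-5)) + (-7)·(-5−(1/5)) + 3·(1/5−3)) = ½·(-148/5 + 182/5 − 42/5) = -4/5, so the A-coordinate is (-4/5)/(-8) = 1/10.
[APC] = ½·((-4)·(1/5−(-5)) + (-37/10)·(-5−(-1)) + 3·(-1−(1/5))) = ½·(-104/5 + 74/5 − 18/5) = -24/5, so the B-coordinate is 3/5.
[ABP] = ½·((-4)·(3−(1/5)) + (-7)·(1/5−(-1)) + (-37/10)·(-1−3)) = ½·(-56/5 − 42/5 + 74/5) = -12/5, so the C-coordinate is 3/10.
Check: 1/10 + 3/5 + 3/10 = 1.

(1/10, 3/5, 3/10)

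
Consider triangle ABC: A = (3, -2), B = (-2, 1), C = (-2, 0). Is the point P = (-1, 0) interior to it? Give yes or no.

yes

Barycentric coordinates of P: (1/5, 2/5, 2/5).
The three coordinates are positive, positive, positive; a point is interior exactly when all three are positive.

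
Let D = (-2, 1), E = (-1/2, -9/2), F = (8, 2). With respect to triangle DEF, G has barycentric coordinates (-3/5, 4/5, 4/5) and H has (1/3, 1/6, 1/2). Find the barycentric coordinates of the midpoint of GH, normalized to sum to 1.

(-2/15, 29/60, 13/20)

Since both coordinate triples sum to 1, the midpoint's barycentrics are the componentwise average.
(-3/5+1/3)/2 = -2/15; similarly 29/60 and 13/20.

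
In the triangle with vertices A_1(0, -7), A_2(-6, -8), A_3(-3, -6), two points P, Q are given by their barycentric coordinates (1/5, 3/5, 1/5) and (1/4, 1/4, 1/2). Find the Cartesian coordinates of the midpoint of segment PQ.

Barycentric coordinates of the midpoint are the average: (9/40, 17/40, 7/20).
Converting: (9/40)·A_1 + (17/40)·A_2 + (7/20)·A_3 = (-18/5, -283/40).

(-18/5, -283/40)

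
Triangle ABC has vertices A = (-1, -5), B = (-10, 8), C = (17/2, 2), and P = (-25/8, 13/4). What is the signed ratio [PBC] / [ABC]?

[ABC] = ½·((-1)·(8−2) + (-10)·(2−(-5)) + (17/2)·(-5−8)) = ½·(-6 − 70 − 221/2) = -373/4.
[PBC] = ½·((-25/8)·(8−2) + (-10)·(2−(13/4)) + (17/2)·(13/4−8)) = ½·(-75/4 + 25/2 − 323/8) = -373/16, so the ratio is (-373/16)/(-373/4) = 1/4.

1/4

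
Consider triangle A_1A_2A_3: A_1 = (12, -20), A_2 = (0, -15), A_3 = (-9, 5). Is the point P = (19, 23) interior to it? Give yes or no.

no

Barycentric coordinates of P: (722/195, -1078/195, 551/195).
The three coordinates are positive, negative, positive; a point is interior exactly when all three are positive.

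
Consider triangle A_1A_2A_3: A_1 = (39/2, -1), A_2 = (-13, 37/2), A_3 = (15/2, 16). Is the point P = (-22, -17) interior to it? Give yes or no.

no

Barycentric coordinates of P: (3001/1274, 1795/637, -409/98).
The three coordinates are positive, positive, negative; a point is interior exactly when all three are positive.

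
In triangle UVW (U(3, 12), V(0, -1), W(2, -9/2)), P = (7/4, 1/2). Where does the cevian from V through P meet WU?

Barycentric coordinates of P with respect to UVW: (1/4, 1/4, 1/2).
On side WU the V-coordinate is zero; dropping P's V-weight 1/4 and renormalizing the remaining 1/2 : 1/4 gives weights 2/3, 1/3 on W, U.
Q = (2/3)·(2, -9/2) + (1/3)·(3, 12) = (7/3, 1).

(7/3, 1)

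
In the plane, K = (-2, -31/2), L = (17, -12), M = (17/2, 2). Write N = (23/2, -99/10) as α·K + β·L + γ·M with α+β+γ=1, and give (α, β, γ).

Signed area of the reference triangle: [KLM] = ½·((-2)·(-12−2) + 17·(2−(-31/2)) + (17/2)·(-31/2−(-12))) = ½·(28 + 595/2 − 119/4) = 1183/8.
[NLM] = ½·((23/2)·(-12−2) + 17·(2−(-99/10)) + (17/2)·(-99/10−(-12))) = ½·(-161 + 2023/10 + 357/20) = 1183/40, so the K-coordinate is (1183/40)/(1183/8) = 1/5.
[KNM] = ½·((-2)·(-99/10−2) + (23/2)·(2−(-31/2)) + (17/2)·(-31/2−(-99/10))) = ½·(119/5 + 805/4 − 238/5) = 3549/40, so the L-coordinate is 3/5.
[KLN] = ½·((-2)·(-12−(-99/10)) + 17·(-99/10−(-31/2)) + (23/2)·(-31/2−(-12))) = ½·(21/5 + 476/5 − 161/4) = 1183/40, so the M-coordinate is 1/5.

(1/5, 3/5, 1/5)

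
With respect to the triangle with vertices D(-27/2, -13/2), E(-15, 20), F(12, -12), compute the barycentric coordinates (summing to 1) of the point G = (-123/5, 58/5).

(4/5, 3/5, -2/5)

Signed area of the reference triangle: [DEF] = ½·((-27/2)·(20−(-12)) + (-15)·(-12−(-13/2)) + 12·(-13/2−20)) = ½·(-432 + 165/2 − 318) = -1335/4.
[GEF] = ½·((-123/5)·(20−(-12)) + (-15)·(-12−(58/5)) + 12·(58/5−20)) = ½·(-3936/5 + 354 − 504/5) = -267, so the D-coordinate is (-267)/(-1335/4) = 4/5.
[DGF] = ½·((-27/2)·(58/5−(-12)) + (-123/5)·(-12−(-13/2)) + 12·(-13/2−(58/5))) = ½·(-1593/5 + 1353/10 − 1086/5) = -801/4, so the E-coordinate is 3/5.
[DEG] = ½·((-27/2)·(20−(58/5)) + (-15)·(58/5−(-13/2)) + (-123/5)·(-13/2−20)) = ½·(-567/5 − 543/2 + 6519/10) = 267/2, so the F-coordinate is -2/5.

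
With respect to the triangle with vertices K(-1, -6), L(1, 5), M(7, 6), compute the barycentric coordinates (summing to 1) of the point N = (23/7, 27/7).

(1/7, 3/7, 3/7)

Signed area of the reference triangle: [KLM] = ½·((-1)·(5−6) + 1·(6−(-6)) + 7·(-6−5)) = ½·(1 + 12 − 77) = -32.
[NLM] = ½·((23/7)·(5−6) + 1·(6−(27/7)) + 7·(27/7−5)) = ½·(-23/7 + 15/7 − 8) = -32/7, so the K-coordinate is (-32/7)/(-32) = 1/7.
[KNM] = ½·((-1)·(27/7−6) + (23/7)·(6−(-6)) + 7·(-6−(27/7))) = ½·(15/7 + 276/7 − 69) = -96/7, so the L-coordinate is 3/7.
[KLN] = ½·((-1)·(5−(27/7)) + 1·(27/7−(-6)) + (23/7)·(-6−5)) = ½·(-8/7 + 69/7 − 253/7) = -96/7, so the M-coordinate is 3/7.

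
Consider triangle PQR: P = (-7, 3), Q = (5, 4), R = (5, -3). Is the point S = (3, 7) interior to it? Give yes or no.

no

Barycentric coordinates of S: (1/6, 9/7, -19/42).
The three coordinates are positive, positive, negative; a point is interior exactly when all three are positive.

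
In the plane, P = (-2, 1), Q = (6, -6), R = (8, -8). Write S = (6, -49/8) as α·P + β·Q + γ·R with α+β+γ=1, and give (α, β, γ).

Signed area of the reference triangle: [PQR] = ½·((-2)·(-6−(-8)) + 6·(-8−1) + 8·(1−(-6))) = ½·(-4 − 54 + 56) = -1.
[SQR] = ½·(6·(-6−(-8)) + 6·(-8−(-49/8)) + 8·(-49/8−(-6))) = ½·(12 − 45/4 − 1) = -1/8, so the P-coordinate is (-1/8)/(-1) = 1/8.
[PSR] = ½·((-2)·(-49/8−(-8)) + 6·(-8−1) + 8·(1−(-49/8))) = ½·(-15/4 − 54 + 57) = -3/8, so the Q-coordinate is 3/8.
[PQS] = ½·((-2)·(-6−(-49/8)) + 6·(-49/8−1) + 6·(1−(-6))) = ½·(-1/4 − 171/4 + 42) = -1/2, so the R-coordinate is 1/2.
Check: 1/8 + 3/8 + 1/2 = 1.

(1/8, 3/8, 1/2)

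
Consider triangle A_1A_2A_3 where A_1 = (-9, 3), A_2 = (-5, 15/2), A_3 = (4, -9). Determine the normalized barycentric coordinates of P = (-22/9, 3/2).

(1/9, 5/9, 1/3)

Signed area of the reference triangle: [A_1A_2A_3] = ½·((-9)·(15/2−(-9)) + (-5)·(-9−3) + 4·(3−(15/2))) = ½·(-297/2 + 60 − 18) = -213/4.
[PA_2A_3] = ½·((-22/9)·(15/2−(-9)) + (-5)·(-9−(3/2)) + 4·(3/2−(15/2))) = ½·(-121/3 + 105/2 − 24) = -71/12, so the A_1-coordinate is (-71/12)/(-213/4) = 1/9.
[A_1PA_3] = ½·((-9)·(3/2−(-9)) + (-22/9)·(-9−3) + 4·(3−(3/2))) = ½·(-189/2 + 88/3 + 6) = -355/12, so the A_2-coordinate is 5/9.
[A_1A_2P] = ½·((-9)·(15/2−(3/2)) + (-5)·(3/2−3) + (-22/9)·(3−(15/2))) = ½·(-54 + 15/2 + 11) = -71/4, so the A_3-coordinate is 1/3.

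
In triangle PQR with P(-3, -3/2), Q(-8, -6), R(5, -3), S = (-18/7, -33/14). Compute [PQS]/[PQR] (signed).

1/7

[PQR] = ½·((-3)·(-6−(-3)) + (-8)·(-3−(-3/2)) + 5·(-3/2−(-6))) = ½·(9 + 12 + 45/2) = 87/4.
[PQS] = ½·((-3)·(-6−(-33/14)) + (-8)·(-33/14−(-3/2)) + (-18/7)·(-3/2−(-6))) = ½·(153/14 + 48/7 − 81/7) = 87/28, so the ratio is (87/28)/(87/4) = 1/7.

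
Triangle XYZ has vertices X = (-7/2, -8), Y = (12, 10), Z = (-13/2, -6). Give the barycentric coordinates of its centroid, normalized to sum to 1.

(1/3, 1/3, 1/3)

The centroid is the average of the vertices, so each weight is 1/3.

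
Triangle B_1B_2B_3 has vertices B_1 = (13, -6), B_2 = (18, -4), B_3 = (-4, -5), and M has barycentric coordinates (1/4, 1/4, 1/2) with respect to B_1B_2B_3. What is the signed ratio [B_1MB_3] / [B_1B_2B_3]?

1/4

The signed ratio [B_1MB_3]/[B_1B_2B_3] equals the barycentric coordinate of M at vertex B_2, which is 1/4.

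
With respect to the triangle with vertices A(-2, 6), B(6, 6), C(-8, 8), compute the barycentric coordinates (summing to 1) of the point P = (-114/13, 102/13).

Signed area of the reference triangle: [ABC] = ½·((-2)·(6−8) + 6·(8−6) + (-8)·(6−6)) = ½·(4 + 12 + 0) = 8.
[PBC] = ½·((-114/13)·(6−8) + 6·(8−(102/13)) + (-8)·(102/13−6)) = ½·(228/13 + 12/13 − 192/13) = 24/13, so the A-coordinate is (24/13)/8 = 3/13.
[APC] = ½·((-2)·(102/13−8) + (-114/13)·(8−6) + (-8)·(6−(102/13))) = ½·(4/13 − 228/13 + 192/13) = -16/13, so the B-coordinate is -2/13.
[ABP] = ½·((-2)·(6−(102/13)) + 6·(102/13−6) + (-114/13)·(6−6)) = ½·(48/13 + 144/13 + 0) = 96/13, so the C-coordinate is 12/13.

(3/13, -2/13, 12/13)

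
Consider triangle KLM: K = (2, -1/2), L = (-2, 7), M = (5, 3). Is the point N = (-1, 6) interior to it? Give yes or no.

yes

Barycentric coordinates of N: (6/73, 60/73, 7/73).
The three coordinates are positive, positive, positive; a point is interior exactly when all three are positive.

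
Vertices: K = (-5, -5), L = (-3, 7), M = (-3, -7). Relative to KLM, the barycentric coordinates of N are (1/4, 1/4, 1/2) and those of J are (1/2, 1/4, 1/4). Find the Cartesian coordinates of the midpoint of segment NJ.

Barycentric coordinates of the midpoint are the average: (3/8, 1/4, 3/8).
Converting: (3/8)·K + (1/4)·L + (3/8)·M = (-15/4, -11/4).

(-15/4, -11/4)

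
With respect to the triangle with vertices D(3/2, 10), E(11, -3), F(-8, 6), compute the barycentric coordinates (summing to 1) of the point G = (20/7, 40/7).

(4/7, 2/7, 1/7)

Signed area of the reference triangle: [DEF] = ½·((3/2)·(-3−6) + 11·(6−10) + (-8)·(10−(-3))) = ½·(-27/2 − 44 − 104) = -323/4.
[GEF] = ½·((20/7)·(-3−6) + 11·(6−(40/7)) + (-8)·(40/7−(-3))) = ½·(-180/7 + 22/7 − 488/7) = -323/7, so the D-coordinate is (-323/7)/(-323/4) = 4/7.
[DGF] = ½·((3/2)·(40/7−6) + (20/7)·(6−10) + (-8)·(10−(40/7))) = ½·(-3/7 − 80/7 − 240/7) = -323/14, so the E-coordinate is 2/7.
[DEG] = ½·((3/2)·(-3−(40/7)) + 11·(40/7−10) + (20/7)·(10−(-3))) = ½·(-183/14 − 330/7 + 260/7) = -323/28, so the F-coordinate is 1/7.
Check: 4/7 + 2/7 + 1/7 = 1.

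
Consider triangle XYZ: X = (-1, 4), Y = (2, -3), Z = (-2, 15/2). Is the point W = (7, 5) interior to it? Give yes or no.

no

Barycentric coordinates of W: (-169/7, 58/7, 118/7).
The three coordinates are negative, positive, positive; a point is interior exactly when all three are positive.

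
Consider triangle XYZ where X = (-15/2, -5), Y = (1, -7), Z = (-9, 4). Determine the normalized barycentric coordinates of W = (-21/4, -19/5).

Signed area of the reference triangle: [XYZ] = ½·((-15/2)·(-7−4) + 1·(4−(-5)) + (-9)·(-5−(-7))) = ½·(165/2 + 9 − 18) = 147/4.
[WYZ] = ½·((-21/4)·(-7−4) + 1·(4−(-19/5)) + (-9)·(-19/5−(-7))) = ½·(231/4 + 39/5 − 144/5) = 147/8, so the X-coordinate is (147/8)/(147/4) = 1/2.
[XWZ] = ½·((-15/2)·(-19/5−4) + (-21/4)·(4−(-5)) + (-9)·(-5−(-19/5))) = ½·(117/2 − 189/4 + 54/5) = 441/40, so the Y-coordinate is 3/10.
[XYW] = ½·((-15/2)·(-7−(-19/5)) + 1·(-19/5−(-5)) + (-21/4)·(-5−(-7))) = ½·(24 + 6/5 − 21/2) = 147/20, so the Z-coordinate is 1/5.
Check: 1/2 + 3/10 + 1/5 = 1.

(1/2, 3/10, 1/5)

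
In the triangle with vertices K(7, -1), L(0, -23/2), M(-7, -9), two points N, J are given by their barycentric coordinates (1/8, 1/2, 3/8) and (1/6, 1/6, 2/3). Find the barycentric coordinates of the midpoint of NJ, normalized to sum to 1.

(7/48, 1/3, 25/48)

Since both coordinate triples sum to 1, the midpoint's barycentrics are the componentwise average.
(1/8+1/6)/2 = 7/48; similarly 1/3 and 25/48.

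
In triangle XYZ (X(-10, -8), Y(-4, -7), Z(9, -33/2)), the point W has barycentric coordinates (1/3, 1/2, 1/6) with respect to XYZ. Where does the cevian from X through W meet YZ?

(-3/4, -75/8)

Line XW meets YZ where the X-coordinate vanishes; zeroing W's X-weight and renormalizing leaves Y, Z-weights 1/2 : 1/6 → (3/4, 1/4).
So V = (3/4)·Y + (1/4)·Z = (-3/4, -75/8).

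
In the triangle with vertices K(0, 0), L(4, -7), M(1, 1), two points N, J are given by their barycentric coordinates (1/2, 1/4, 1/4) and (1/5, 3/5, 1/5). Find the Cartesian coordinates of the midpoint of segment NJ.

(77/40, -11/4)

Barycentric coordinates of the midpoint are the average: (7/20, 17/40, 9/40).
Converting: (7/20)·K + (17/40)·L + (9/40)·M = (77/40, -11/4).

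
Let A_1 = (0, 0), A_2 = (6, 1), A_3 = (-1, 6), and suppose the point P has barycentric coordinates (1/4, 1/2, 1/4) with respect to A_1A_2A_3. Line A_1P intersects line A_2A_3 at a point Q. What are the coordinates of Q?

Line A_1P meets A_2A_3 where the A_1-coordinate vanishes; zeroing P's A_1-weight and renormalizing leaves A_2, A_3-weights 1/2 : 1/4 → (2/3, 1/3).
So Q = (2/3)·A_2 + (1/3)·A_3 = (11/3, 8/3).

(11/3, 8/3)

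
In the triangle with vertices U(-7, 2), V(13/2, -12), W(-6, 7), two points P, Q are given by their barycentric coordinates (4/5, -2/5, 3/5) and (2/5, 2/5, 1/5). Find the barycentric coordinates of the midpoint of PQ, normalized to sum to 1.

Since both coordinate triples sum to 1, the midpoint's barycentrics are the componentwise average.
(4/5+2/5)/2 = 3/5; similarly 0 and 2/5.

(3/5, 0, 2/5)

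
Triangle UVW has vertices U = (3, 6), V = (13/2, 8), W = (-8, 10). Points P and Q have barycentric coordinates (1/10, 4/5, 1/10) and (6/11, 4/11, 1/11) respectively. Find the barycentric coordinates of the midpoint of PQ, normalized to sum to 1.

(71/220, 32/55, 21/220)

Since both coordinate triples sum to 1, the midpoint's barycentrics are the componentwise average.
(1/10+6/11)/2 = 71/220; similarly 32/55 and 21/220.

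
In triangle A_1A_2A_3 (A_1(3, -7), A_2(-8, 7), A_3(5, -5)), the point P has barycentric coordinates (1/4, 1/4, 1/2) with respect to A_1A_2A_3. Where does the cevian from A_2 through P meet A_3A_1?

Line A_2P meets A_3A_1 where the A_2-coordinate vanishes; zeroing P's A_2-weight and renormalizing leaves A_3, A_1-weights 1/2 : 1/4 → (2/3, 1/3).
So Q = (2/3)·A_3 + (1/3)·A_1 = (13/3, -17/3).

(13/3, -17/3)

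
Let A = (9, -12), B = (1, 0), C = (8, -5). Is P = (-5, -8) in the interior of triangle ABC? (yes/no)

no

Barycentric coordinates of P: (43/22, 47/22, -34/11).
The three coordinates are positive, positive, negative; a point is interior exactly when all three are positive.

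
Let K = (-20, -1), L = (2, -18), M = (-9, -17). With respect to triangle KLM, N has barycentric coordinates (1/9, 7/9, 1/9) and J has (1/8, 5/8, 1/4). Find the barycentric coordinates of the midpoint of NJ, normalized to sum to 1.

(17/144, 101/144, 13/72)

Since both coordinate triples sum to 1, the midpoint's barycentrics are the componentwise average.
(1/9+1/8)/2 = 17/144; similarly 101/144 and 13/72.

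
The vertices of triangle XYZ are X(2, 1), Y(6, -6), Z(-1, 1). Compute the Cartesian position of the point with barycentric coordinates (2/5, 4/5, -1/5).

W = (2/5)·X + (4/5)·Y + (-1/5)·Z.
x-coordinate: (2/5)·2 + (4/5)·6 + (-1/5)·(-1) = 29/5.
y-coordinate: (2/5)·1 + (4/5)·(-6) + (-1/5)·1 = -23/5.

(29/5, -23/5)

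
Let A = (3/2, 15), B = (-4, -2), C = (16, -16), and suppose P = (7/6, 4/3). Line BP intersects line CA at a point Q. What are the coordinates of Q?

Barycentric coordinates of P with respect to ABC: (1/3, 1/2, 1/6).
On side CA the B-coordinate is zero; dropping P's B-weight 1/2 and renormalizing the remaining 1/6 : 1/3 gives weights 1/3, 2/3 on C, A.
Q = (1/3)·(16, -16) + (2/3)·(3/2, 15) = (19/3, 14/3).

(19/3, 14/3)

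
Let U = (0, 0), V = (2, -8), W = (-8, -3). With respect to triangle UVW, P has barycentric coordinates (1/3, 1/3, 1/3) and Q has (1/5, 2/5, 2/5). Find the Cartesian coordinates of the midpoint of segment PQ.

Barycentric coordinates of the midpoint are the average: (4/15, 11/30, 11/30).
Converting: (4/15)·U + (11/30)·V + (11/30)·W = (-11/5, -121/30).

(-11/5, -121/30)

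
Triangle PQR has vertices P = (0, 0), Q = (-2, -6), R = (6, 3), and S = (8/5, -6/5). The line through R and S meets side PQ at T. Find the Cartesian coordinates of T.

(-4/3, -4)

Barycentric coordinates of S with respect to PQR: (1/5, 2/5, 2/5).
On side PQ the R-coordinate is zero; dropping S's R-weight 2/5 and renormalizing the remaining 1/5 : 2/5 gives weights 1/3, 2/3 on P, Q.
T = (1/3)·(0, 0) + (2/3)·(-2, -6) = (-4/3, -4).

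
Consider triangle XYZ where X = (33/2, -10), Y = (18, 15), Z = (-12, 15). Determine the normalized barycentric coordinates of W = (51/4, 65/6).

Signed area of the reference triangle: [XYZ] = ½·((33/2)·(15−15) + 18·(15−(-10)) + (-12)·(-10−15)) = ½·(0 + 450 + 300) = 375.
[WYZ] = ½·((51/4)·(15−15) + 18·(15−(65/6)) + (-12)·(65/6−15)) = ½·(0 + 75 + 50) = 125/2, so the X-coordinate is (125/2)/375 = 1/6.
[XWZ] = ½·((33/2)·(65/6−15) + (51/4)·(15−(-10)) + (-12)·(-10−(65/6))) = ½·(-275/4 + 1275/4 + 250) = 250, so the Y-coordinate is 2/3.
[XYW] = ½·((33/2)·(15−(65/6)) + 18·(65/6−(-10)) + (51/4)·(-10−15)) = ½·(275/4 + 375 − 1275/4) = 125/2, so the Z-coordinate is 1/6.

(1/6, 2/3, 1/6)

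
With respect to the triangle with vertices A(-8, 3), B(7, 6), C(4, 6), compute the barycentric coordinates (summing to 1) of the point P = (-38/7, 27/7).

Signed area of the reference triangle: [ABC] = ½·((-8)·(6−6) + 7·(6−3) + 4·(3−6)) = ½·(0 + 21 − 12) = 9/2.
[PBC] = ½·((-38/7)·(6−6) + 7·(6−(27/7)) + 4·(27/7−6)) = ½·(0 + 15 − 60/7) = 45/14, so the A-coordinate is (45/14)/(9/2) = 5/7.
[APC] = ½·((-8)·(27/7−6) + (-38/7)·(6−3) + 4·(3−(27/7))) = ½·(120/7 − 114/7 − 24/7) = -9/7, so the B-coordinate is -2/7.
[ABP] = ½·((-8)·(6−(27/7)) + 7·(27/7−3) + (-38/7)·(3−6)) = ½·(-120/7 + 6 + 114/7) = 18/7, so the C-coordinate is 4/7.
Check: 5/7 − 2/7 + 4/7 = 1.

(5/7, -2/7, 4/7)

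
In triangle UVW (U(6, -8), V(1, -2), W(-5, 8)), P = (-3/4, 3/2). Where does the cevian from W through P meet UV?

Barycentric coordinates of P with respect to UVW: (1/4, 1/4, 1/2).
On side UV the W-coordinate is zero; dropping P's W-weight 1/2 and renormalizing the remaining 1/4 : 1/4 gives weights 1/2, 1/2 on U, V.
Q = (1/2)·(6, -8) + (1/2)·(1, -2) = (7/2, -5).

(7/2, -5)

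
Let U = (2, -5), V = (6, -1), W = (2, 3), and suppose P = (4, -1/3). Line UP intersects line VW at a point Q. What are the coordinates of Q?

Barycentric coordinates of P with respect to UVW: (1/6, 1/2, 1/3).
On side VW the U-coordinate is zero; dropping P's U-weight 1/6 and renormalizing the remaining 1/2 : 1/3 gives weights 3/5, 2/5 on V, W.
Q = (3/5)·(6, -1) + (2/5)·(2, 3) = (22/5, 3/5).

(22/5, 3/5)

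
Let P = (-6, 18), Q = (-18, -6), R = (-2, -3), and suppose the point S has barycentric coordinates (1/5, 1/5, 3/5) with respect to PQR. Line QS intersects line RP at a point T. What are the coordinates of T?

(-3, 9/4)

Line QS meets RP where the Q-coordinate vanishes; zeroing S's Q-weight and renormalizing leaves R, P-weights 3/5 : 1/5 → (3/4, 1/4).
So T = (3/4)·R + (1/4)·P = (-3, 9/4).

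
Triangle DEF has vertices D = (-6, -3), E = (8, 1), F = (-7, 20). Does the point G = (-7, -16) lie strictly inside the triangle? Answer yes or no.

no

Barycentric coordinates of G: (270/163, -18/163, -89/163).
The three coordinates are positive, negative, negative; a point is interior exactly when all three are positive.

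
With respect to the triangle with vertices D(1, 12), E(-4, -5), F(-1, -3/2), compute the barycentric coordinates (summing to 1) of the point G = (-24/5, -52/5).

(-2/5, 1, 2/5)

Signed area of the reference triangle: [DEF] = ½·(1·(-5−(-3/2)) + (-4)·(-3/2−12) + (-1)·(12−(-5))) = ½·(-7/2 + 54 − 17) = 67/4.
[GEF] = ½·((-24/5)·(-5−(-3/2)) + (-4)·(-3/2−(-52/5)) + (-1)·(-52/5−(-5))) = ½·(84/5 − 178/5 + 27/5) = -67/10, so the D-coordinate is (-67/10)/(67/4) = -2/5.
[DGF] = ½·(1·(-52/5−(-3/2)) + (-24/5)·(-3/2−12) + (-1)·(12−(-52/5))) = ½·(-89/10 + 324/5 − 112/5) = 67/4, so the E-coordinate is 1.
[DEG] = ½·(1·(-5−(-52/5)) + (-4)·(-52/5−12) + (-24/5)·(12−(-5))) = ½·(27/5 + 448/5 − 408/5) = 67/10, so the F-coordinate is 2/5.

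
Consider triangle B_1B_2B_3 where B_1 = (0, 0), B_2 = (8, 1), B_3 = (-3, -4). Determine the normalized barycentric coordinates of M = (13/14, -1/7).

(11/14, 1/7, 1/14)

Signed area of the reference triangle: [B_1B_2B_3] = ½·(0·(1−(-4)) + 8·(-4−0) + (-3)·(0−1)) = ½·(0 − 32 + 3) = -29/2.
[MB_2B_3] = ½·((13/14)·(1−(-4)) + 8·(-4−(-1/7)) + (-3)·(-1/7−1)) = ½·(65/14 − 216/7 + 24/7) = -319/28, so the B_1-coordinate is (-319/28)/(-29/2) = 11/14.
[B_1MB_3] = ½·(0·(-1/7−(-4)) + (13/14)·(-4−0) + (-3)·(0−(-1/7))) = ½·(0 − 26/7 − 3/7) = -29/14, so the B_2-coordinate is 1/7.
[B_1B_2M] = ½·(0·(1−(-1/7)) + 8·(-1/7−0) + (13/14)·(0−1)) = ½·(0 − 8/7 − 13/14) = -29/28, so the B_3-coordinate is 1/14.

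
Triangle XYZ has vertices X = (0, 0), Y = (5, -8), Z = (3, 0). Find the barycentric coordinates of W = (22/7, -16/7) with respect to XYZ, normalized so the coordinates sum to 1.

(1/7, 2/7, 4/7)

Signed area of the reference triangle: [XYZ] = ½·(0·(-8−0) + 5·(0−0) + 3·(0−(-8))) = ½·(0 + 0 + 24) = 12.
[WYZ] = ½·((22/7)·(-8−0) + 5·(0−(-16/7)) + 3·(-16/7−(-8))) = ½·(-176/7 + 80/7 + 120/7) = 12/7, so the X-coordinate is (12/7)/12 = 1/7.
[XWZ] = ½·(0·(-16/7−0) + (22/7)·(0−0) + 3·(0−(-16/7))) = ½·(0 + 0 + 48/7) = 24/7, so the Y-coordinate is 2/7.
[XYW] = ½·(0·(-8−(-16/7)) + 5·(-16/7−0) + (22/7)·(0−(-8))) = ½·(0 − 80/7 + 176/7) = 48/7, so the Z-coordinate is 4/7.
Check: 1/7 + 2/7 + 4/7 = 1.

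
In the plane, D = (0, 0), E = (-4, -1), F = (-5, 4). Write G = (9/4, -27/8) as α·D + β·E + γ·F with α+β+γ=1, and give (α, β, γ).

(11/8, 3/8, -3/4)

Signed area of the reference triangle: [DEF] = ½·(0·(-1−4) + (-4)·(4−0) + (-5)·(0−(-1))) = ½·(0 − 16 − 5) = -21/2.
[GEF] = ½·((9/4)·(-1−4) + (-4)·(4−(-27/8)) + (-5)·(-27/8−(-1))) = ½·(-45/4 − 59/2 + 95/8) = -231/16, so the D-coordinate is (-231/16)/(-21/2) = 11/8.
[DGF] = ½·(0·(-27/8−4) + (9/4)·(4−0) + (-5)·(0−(-27/8))) = ½·(0 + 9 − 135/8) = -63/16, so the E-coordinate is 3/8.
[DEG] = ½·(0·(-1−(-27/8)) + (-4)·(-27/8−0) + (9/4)·(0−(-1))) = ½·(0 + 27/2 + 9/4) = 63/8, so the F-coordinate is -3/4.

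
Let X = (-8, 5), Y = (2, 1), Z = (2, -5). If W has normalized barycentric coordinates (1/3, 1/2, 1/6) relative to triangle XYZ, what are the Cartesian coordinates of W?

W = (1/3)·X + (1/2)·Y + (1/6)·Z.
x-coordinate: (1/3)·(-8) + (1/2)·2 + (1/6)·2 = -4/3.
y-coordinate: (1/3)·5 + (1/2)·1 + (1/6)·(-5) = 4/3.

(-4/3, 4/3)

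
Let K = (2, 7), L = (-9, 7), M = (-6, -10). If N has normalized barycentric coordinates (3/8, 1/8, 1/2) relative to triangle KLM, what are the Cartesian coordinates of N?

N = (3/8)·K + (1/8)·L + (1/2)·M.
x-coordinate: (3/8)·2 + (1/8)·(-9) + (1/2)·(-6) = -27/8.
y-coordinate: (3/8)·7 + (1/8)·7 + (1/2)·(-10) = -3/2.

(-27/8, -3/2)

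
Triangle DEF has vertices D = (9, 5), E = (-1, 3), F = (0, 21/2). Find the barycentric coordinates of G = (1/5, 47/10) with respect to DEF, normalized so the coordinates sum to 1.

(1/10, 7/10, 1/5)

Signed area of the reference triangle: [DEF] = ½·(9·(3−(21/2)) + (-1)·(21/2−5) + 0·(5−3)) = ½·(-135/2 − 11/2 + 0) = -73/2.
[GEF] = ½·((1/5)·(3−(21/2)) + (-1)·(21/2−(47/10)) + 0·(47/10−3)) = ½·(-3/2 − 29/5 + 0) = -73/20, so the D-coordinate is (-73/20)/(-73/2) = 1/10.
[DGF] = ½·(9·(47/10−(21/2)) + (1/5)·(21/2−5) + 0·(5−(47/10))) = ½·(-261/5 + 11/10 + 0) = -511/20, so the E-coordinate is 7/10.
[DEG] = ½·(9·(3−(47/10)) + (-1)·(47/10−5) + (1/5)·(5−3)) = ½·(-153/10 + 3/10 + 2/5) = -73/10, so the F-coordinate is 1/5.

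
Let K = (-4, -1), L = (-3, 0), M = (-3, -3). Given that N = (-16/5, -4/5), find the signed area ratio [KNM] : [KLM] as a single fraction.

[KLM] = ½·((-4)·(0−(-3)) + (-3)·(-3−(-1)) + (-3)·(-1−0)) = ½·(-12 + 6 + 3) = -3/2.
[KNM] = ½·((-4)·(-4/5−(-3)) + (-16/5)·(-3−(-1)) + (-3)·(-1−(-4/5))) = ½·(-44/5 + 32/5 + 3/5) = -9/10, so the ratio is (-9/10)/(-3/2) = 3/5.

3/5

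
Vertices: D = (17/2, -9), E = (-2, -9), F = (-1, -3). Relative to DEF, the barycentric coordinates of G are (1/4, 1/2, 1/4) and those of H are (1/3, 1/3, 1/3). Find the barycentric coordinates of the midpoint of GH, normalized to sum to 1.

Since both coordinate triples sum to 1, the midpoint's barycentrics are the componentwise average.
(1/4+1/3)/2 = 7/24; similarly 5/12 and 7/24.

(7/24, 5/12, 7/24)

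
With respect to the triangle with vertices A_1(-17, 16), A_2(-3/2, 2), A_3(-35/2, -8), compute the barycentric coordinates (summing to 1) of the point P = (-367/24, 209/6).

Signed area of the reference triangle: [A_1A_2A_3] = ½·((-17)·(2−(-8)) + (-3/2)·(-8−16) + (-35/2)·(16−2)) = ½·(-170 + 36 − 245) = -379/2.
[PA_2A_3] = ½·((-367/24)·(2−(-8)) + (-3/2)·(-8−(209/6)) + (-35/2)·(209/6−2)) = ½·(-1835/12 + 257/4 − 6895/12) = -2653/8, so the A_1-coordinate is (-2653/8)/(-379/2) = 7/4.
[A_1PA_3] = ½·((-17)·(209/6−(-8)) + (-367/24)·(-8−16) + (-35/2)·(16−(209/6))) = ½·(-4369/6 + 367 + 3955/12) = -379/24, so the A_2-coordinate is 1/12.
[A_1A_2P] = ½·((-17)·(2−(209/6)) + (-3/2)·(209/6−16) + (-367/24)·(16−2)) = ½·(3349/6 − 113/4 − 2569/12) = 1895/12, so the A_3-coordinate is -5/6.
Check: 7/4 + 1/12 − 5/6 = 1.

(7/4, 1/12, -5/6)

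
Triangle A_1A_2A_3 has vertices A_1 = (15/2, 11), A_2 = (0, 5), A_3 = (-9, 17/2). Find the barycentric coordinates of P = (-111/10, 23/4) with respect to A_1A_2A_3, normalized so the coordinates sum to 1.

(-2/5, 1/2, 9/10)

Signed area of the reference triangle: [A_1A_2A_3] = ½·((15/2)·(5−(17/2)) + 0·(17/2−11) + (-9)·(11−5)) = ½·(-105/4 + 0 − 54) = -321/8.
[PA_2A_3] = ½·((-111/10)·(5−(17/2)) + 0·(17/2−(23/4)) + (-9)·(23/4−5)) = ½·(777/20 + 0 − 27/4) = 321/20, so the A_1-coordinate is (321/20)/(-321/8) = -2/5.
[A_1PA_3] = ½·((15/2)·(23/4−(17/2)) + (-111/10)·(17/2−11) + (-9)·(11−(23/4))) = ½·(-165/8 + 111/4 − 189/4) = -321/16, so the A_2-coordinate is 1/2.
[A_1A_2P] = ½·((15/2)·(5−(23/4)) + 0·(23/4−11) + (-111/10)·(11−5)) = ½·(-45/8 + 0 − 333/5) = -2889/80, so the A_3-coordinate is 9/10.
Check: -2/5 + 1/2 + 9/10 = 1.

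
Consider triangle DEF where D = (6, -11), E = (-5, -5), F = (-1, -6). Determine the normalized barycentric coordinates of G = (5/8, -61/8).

(3/8, 1/4, 3/8)

Signed area of the reference triangle: [DEF] = ½·(6·(-5−(-6)) + (-5)·(-6−(-11)) + (-1)·(-11−(-5))) = ½·(6 − 25 + 6) = -13/2.
[GEF] = ½·((5/8)·(-5−(-6)) + (-5)·(-6−(-61/8)) + (-1)·(-61/8−(-5))) = ½·(5/8 − 65/8 + 21/8) = -39/16, so the D-coordinate is (-39/16)/(-13/2) = 3/8.
[DGF] = ½·(6·(-61/8−(-6)) + (5/8)·(-6−(-11)) + (-1)·(-11−(-61/8))) = ½·(-39/4 + 25/8 + 27/8) = -13/8, so the E-coordinate is 1/4.
[DEG] = ½·(6·(-5−(-61/8)) + (-5)·(-61/8−(-11)) + (5/8)·(-11−(-5))) = ½·(63/4 − 135/8 − 15/4) = -39/16, so the F-coordinate is 3/8.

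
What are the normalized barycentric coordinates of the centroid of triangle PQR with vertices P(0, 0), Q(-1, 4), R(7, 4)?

The centroid is the average of the vertices, so each weight is 1/3.

(1/3, 1/3, 1/3)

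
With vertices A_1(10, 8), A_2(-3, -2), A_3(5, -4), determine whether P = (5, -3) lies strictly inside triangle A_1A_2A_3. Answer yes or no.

yes

Barycentric coordinates of P: (4/53, 5/106, 93/106).
The three coordinates are positive, positive, positive; a point is interior exactly when all three are positive.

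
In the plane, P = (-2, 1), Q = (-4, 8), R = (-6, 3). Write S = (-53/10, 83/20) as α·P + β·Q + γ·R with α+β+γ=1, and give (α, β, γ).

Signed area of the reference triangle: [PQR] = ½·((-2)·(8−3) + (-4)·(3−1) + (-6)·(1−8)) = ½·(-10 − 8 + 42) = 12.
[SQR] = ½·((-53/10)·(8−3) + (-4)·(3−(83/20)) + (-6)·(83/20−8)) = ½·(-53/2 + 23/5 + 231/10) = 3/5, so the P-coordinate is (3/5)/12 = 1/20.
[PSR] = ½·((-2)·(83/20−3) + (-53/10)·(3−1) + (-6)·(1−(83/20))) = ½·(-23/10 − 53/5 + 189/10) = 3, so the Q-coordinate is 1/4.
[PQS] = ½·((-2)·(8−(83/20)) + (-4)·(83/20−1) + (-53/10)·(1−8)) = ½·(-77/10 − 63/5 + 371/10) = 42/5, so the R-coordinate is 7/10.
Check: 1/20 + 1/4 + 7/10 = 1.

(1/20, 1/4, 7/10)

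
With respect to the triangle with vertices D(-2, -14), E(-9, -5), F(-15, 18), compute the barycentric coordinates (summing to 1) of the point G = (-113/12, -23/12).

(1/12, 3/4, 1/6)

Signed area of the reference triangle: [DEF] = ½·((-2)·(-5−18) + (-9)·(18−(-14)) + (-15)·(-14−(-5))) = ½·(46 − 288 + 135) = -107/2.
[GEF] = ½·((-113/12)·(-5−18) + (-9)·(18−(-23/12)) + (-15)·(-23/12−(-5))) = ½·(2599/12 − 717/4 − 185/4) = -107/24, so the D-coordinate is (-107/24)/(-107/2) = 1/12.
[DGF] = ½·((-2)·(-23/12−18) + (-113/12)·(18−(-14)) + (-15)·(-14−(-23/12))) = ½·(239/6 − 904/3 + 725/4) = -321/8, so the E-coordinate is 3/4.
[DEG] = ½·((-2)·(-5−(-23/12)) + (-9)·(-23/12−(-14)) + (-113/12)·(-14−(-5))) = ½·(37/6 − 435/4 + 339/4) = -107/12, so the F-coordinate is 1/6.
Check: 1/12 + 3/4 + 1/6 = 1.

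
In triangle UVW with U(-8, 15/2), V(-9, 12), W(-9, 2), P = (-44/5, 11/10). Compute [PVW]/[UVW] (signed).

1/5

[UVW] = ½·((-8)·(12−2) + (-9)·(2−(15/2)) + (-9)·(15/2−12)) = ½·(-80 + 99/2 + 81/2) = 5.
[PVW] = ½·((-44/5)·(12−2) + (-9)·(2−(11/10)) + (-9)·(11/10−12)) = ½·(-88 − 81/10 + 981/10) = 1, so the ratio is 1/5 = 1/5.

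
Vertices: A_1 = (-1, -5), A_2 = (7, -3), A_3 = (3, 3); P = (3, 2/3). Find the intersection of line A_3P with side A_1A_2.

Barycentric coordinates of P with respect to A_1A_2A_3: (1/6, 1/6, 2/3).
On side A_1A_2 the A_3-coordinate is zero; dropping P's A_3-weight 2/3 and renormalizing the remaining 1/6 : 1/6 gives weights 1/2, 1/2 on A_1, A_2.
Q = (1/2)·(-1, -5) + (1/2)·(7, -3) = (3, -4).

(3, -4)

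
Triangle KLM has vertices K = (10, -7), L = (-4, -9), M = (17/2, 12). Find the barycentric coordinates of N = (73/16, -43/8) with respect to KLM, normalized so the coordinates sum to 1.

Signed area of the reference triangle: [KLM] = ½·(10·(-9−12) + (-4)·(12−(-7)) + (17/2)·(-7−(-9))) = ½·(-210 − 76 + 17) = -269/2.
[NLM] = ½·((73/16)·(-9−12) + (-4)·(12−(-43/8)) + (17/2)·(-43/8−(-9))) = ½·(-1533/16 − 139/2 + 493/16) = -269/4, so the K-coordinate is (-269/4)/(-269/2) = 1/2.
[KNM] = ½·(10·(-43/8−12) + (73/16)·(12−(-7)) + (17/2)·(-7−(-43/8))) = ½·(-695/4 + 1387/16 − 221/16) = -807/16, so the L-coordinate is 3/8.
[KLN] = ½·(10·(-9−(-43/8)) + (-4)·(-43/8−(-7)) + (73/16)·(-7−(-9))) = ½·(-145/4 − 13/2 + 73/8) = -269/16, so the M-coordinate is 1/8.

(1/2, 3/8, 1/8)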